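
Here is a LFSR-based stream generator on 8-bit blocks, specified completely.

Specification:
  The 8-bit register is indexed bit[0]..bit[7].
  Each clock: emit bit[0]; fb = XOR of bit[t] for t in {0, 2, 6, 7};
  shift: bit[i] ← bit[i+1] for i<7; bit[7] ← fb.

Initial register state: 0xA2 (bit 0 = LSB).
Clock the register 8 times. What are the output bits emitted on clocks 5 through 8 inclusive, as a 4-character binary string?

reg_0 = 0xA2
clock 1: out=0, reg = 0xD1
clock 2: out=1, reg = 0xE8
clock 3: out=0, reg = 0x74
clock 4: out=0, reg = 0x3A
clock 5: out=0, reg = 0x1D
clock 6: out=1, reg = 0x0E
clock 7: out=0, reg = 0x87
clock 8: out=1, reg = 0xC3

0101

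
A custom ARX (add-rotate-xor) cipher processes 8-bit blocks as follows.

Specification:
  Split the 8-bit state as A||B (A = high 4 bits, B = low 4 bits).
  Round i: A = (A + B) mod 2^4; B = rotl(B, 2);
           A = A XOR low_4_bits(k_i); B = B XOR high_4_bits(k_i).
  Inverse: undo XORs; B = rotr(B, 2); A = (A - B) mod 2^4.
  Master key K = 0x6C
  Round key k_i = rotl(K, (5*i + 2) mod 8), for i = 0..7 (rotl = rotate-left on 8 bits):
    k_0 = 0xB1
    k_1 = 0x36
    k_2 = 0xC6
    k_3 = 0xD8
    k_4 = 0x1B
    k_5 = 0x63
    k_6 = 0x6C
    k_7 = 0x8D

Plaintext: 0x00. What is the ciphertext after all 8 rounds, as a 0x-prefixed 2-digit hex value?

0x40

s_0 = plaintext = 0x00
s_1 = Round(s_0, k_0) = 0x1B
s_2 = Round(s_1, k_1) = 0xAD
s_3 = Round(s_2, k_2) = 0x1B
s_4 = Round(s_3, k_3) = 0x43
s_5 = Round(s_4, k_4) = 0xCD
s_6 = Round(s_5, k_5) = 0xA1
s_7 = Round(s_6, k_6) = 0x72
s_8 = Round(s_7, k_7) = 0x40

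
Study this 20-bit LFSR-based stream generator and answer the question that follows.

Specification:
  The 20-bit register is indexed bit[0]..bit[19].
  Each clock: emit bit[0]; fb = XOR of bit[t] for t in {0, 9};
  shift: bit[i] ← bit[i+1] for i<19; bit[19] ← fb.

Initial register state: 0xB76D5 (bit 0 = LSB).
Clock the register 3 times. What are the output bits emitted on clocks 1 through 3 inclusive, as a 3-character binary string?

reg_0 = 0xB76D5
clock 1: out=1, reg = 0x5BB6A
clock 2: out=0, reg = 0xADDB5
clock 3: out=1, reg = 0xD6EDA

101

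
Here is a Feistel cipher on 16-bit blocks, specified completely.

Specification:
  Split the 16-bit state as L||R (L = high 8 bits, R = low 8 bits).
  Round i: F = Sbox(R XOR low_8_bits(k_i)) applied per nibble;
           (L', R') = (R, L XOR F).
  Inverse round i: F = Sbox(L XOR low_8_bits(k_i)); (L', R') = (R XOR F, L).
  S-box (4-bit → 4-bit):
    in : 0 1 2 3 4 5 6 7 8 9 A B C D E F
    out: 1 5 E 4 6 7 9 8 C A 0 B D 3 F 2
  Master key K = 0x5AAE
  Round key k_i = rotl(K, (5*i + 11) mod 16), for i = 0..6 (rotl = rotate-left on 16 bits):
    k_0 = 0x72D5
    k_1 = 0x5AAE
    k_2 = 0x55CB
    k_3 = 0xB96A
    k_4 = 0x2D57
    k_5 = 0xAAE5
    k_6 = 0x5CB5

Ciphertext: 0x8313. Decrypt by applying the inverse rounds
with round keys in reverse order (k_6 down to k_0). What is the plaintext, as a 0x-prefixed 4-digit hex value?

s_0 = ciphertext = 0x8313
s_1 = InvRound(s_0, k_6) = 0x5A83
s_2 = InvRound(s_1, k_5) = 0x315A
s_3 = InvRound(s_2, k_4) = 0xC331
s_4 = InvRound(s_3, k_3) = 0x3BC3
s_5 = InvRound(s_4, k_2) = 0xE23B
s_6 = InvRound(s_5, k_1) = 0x56E2
s_7 = InvRound(s_6, k_0) = 0x2656

0x2656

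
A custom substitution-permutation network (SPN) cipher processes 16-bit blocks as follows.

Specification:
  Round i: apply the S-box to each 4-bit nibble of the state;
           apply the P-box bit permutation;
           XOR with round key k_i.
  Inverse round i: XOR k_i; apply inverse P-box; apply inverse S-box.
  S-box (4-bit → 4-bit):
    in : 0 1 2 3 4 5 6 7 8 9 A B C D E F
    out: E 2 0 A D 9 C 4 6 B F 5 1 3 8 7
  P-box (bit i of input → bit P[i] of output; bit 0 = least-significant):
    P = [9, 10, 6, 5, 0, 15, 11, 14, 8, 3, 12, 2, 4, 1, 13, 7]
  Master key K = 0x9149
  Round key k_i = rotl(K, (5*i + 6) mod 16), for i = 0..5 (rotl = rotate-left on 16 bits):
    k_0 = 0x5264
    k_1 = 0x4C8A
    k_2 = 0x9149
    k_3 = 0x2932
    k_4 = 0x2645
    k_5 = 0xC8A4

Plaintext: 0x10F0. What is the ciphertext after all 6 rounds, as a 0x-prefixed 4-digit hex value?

0x36AB

s_0 = plaintext = 0x10F0
s_1 = Round(s_0, k_0) = 0xCE0B
s_2 = Round(s_1, k_1) = 0x86DE
s_3 = Round(s_2, k_2) = 0x216E
s_4 = Round(s_3, k_3) = 0x611A
s_5 = Round(s_4, k_4) = 0x80AD
s_6 = Round(s_5, k_5) = 0x36AB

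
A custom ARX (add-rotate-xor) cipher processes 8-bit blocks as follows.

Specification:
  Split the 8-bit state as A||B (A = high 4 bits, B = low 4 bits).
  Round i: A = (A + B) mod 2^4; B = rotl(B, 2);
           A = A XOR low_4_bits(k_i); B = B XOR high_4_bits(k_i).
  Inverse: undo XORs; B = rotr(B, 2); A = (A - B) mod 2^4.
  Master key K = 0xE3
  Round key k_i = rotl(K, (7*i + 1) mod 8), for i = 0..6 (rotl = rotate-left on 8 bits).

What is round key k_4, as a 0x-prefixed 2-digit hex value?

K = 0xE3
k_0 = rotl(K, (7*0+1) mod 8) = rotl(K, 1) = 0xC7
k_1 = rotl(K, (7*1+1) mod 8) = rotl(K, 0) = 0xE3
k_2 = rotl(K, (7*2+1) mod 8) = rotl(K, 7) = 0xF1
k_3 = rotl(K, (7*3+1) mod 8) = rotl(K, 6) = 0xF8
k_4 = rotl(K, (7*4+1) mod 8) = rotl(K, 5) = 0x7C

0x7C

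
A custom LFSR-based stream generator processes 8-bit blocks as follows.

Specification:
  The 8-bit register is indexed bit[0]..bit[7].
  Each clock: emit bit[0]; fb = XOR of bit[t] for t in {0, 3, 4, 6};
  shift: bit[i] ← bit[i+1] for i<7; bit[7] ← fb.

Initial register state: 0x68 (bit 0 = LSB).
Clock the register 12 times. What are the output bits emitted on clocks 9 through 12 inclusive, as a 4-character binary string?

reg_0 = 0x68
clock 1: out=0, reg = 0x34
clock 2: out=0, reg = 0x9A
clock 3: out=0, reg = 0x4D
clock 4: out=1, reg = 0xA6
clock 5: out=0, reg = 0x53
clock 6: out=1, reg = 0xA9
clock 7: out=1, reg = 0x54
clock 8: out=0, reg = 0x2A
clock 9: out=0, reg = 0x95
clock 10: out=1, reg = 0x4A
clock 11: out=0, reg = 0x25
clock 12: out=1, reg = 0x92

0101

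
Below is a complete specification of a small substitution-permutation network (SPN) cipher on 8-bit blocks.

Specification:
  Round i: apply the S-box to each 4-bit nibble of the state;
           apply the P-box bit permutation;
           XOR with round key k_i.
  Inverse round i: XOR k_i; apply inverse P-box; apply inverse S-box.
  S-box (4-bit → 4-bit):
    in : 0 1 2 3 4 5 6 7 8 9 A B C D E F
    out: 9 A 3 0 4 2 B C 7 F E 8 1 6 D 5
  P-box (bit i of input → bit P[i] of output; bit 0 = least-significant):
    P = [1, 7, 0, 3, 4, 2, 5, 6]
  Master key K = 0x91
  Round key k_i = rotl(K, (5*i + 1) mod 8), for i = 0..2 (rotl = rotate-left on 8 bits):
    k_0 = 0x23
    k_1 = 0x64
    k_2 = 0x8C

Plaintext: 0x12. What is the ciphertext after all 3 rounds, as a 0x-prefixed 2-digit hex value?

0xF9

s_0 = plaintext = 0x12
s_1 = Round(s_0, k_0) = 0xE5
s_2 = Round(s_1, k_1) = 0x94
s_3 = Round(s_2, k_2) = 0xF9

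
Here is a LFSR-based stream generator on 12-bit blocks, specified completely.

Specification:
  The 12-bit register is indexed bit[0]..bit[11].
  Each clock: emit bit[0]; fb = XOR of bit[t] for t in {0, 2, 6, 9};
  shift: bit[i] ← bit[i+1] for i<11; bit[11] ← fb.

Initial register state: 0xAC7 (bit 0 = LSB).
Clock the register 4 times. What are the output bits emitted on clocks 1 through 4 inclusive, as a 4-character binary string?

reg_0 = 0xAC7
clock 1: out=1, reg = 0x563
clock 2: out=1, reg = 0x2B1
clock 3: out=1, reg = 0x158
clock 4: out=0, reg = 0x8AC

1110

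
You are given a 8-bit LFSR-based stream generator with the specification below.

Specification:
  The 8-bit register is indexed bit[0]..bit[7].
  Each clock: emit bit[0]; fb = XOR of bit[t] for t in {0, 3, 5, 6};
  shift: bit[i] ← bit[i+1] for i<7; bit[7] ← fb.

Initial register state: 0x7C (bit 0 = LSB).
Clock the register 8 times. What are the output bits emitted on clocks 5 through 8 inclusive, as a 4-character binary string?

reg_0 = 0x7C
clock 1: out=0, reg = 0xBE
clock 2: out=0, reg = 0x5F
clock 3: out=1, reg = 0xAF
clock 4: out=1, reg = 0xD7
clock 5: out=1, reg = 0x6B
clock 6: out=1, reg = 0x35
clock 7: out=1, reg = 0x1A
clock 8: out=0, reg = 0x8D

1110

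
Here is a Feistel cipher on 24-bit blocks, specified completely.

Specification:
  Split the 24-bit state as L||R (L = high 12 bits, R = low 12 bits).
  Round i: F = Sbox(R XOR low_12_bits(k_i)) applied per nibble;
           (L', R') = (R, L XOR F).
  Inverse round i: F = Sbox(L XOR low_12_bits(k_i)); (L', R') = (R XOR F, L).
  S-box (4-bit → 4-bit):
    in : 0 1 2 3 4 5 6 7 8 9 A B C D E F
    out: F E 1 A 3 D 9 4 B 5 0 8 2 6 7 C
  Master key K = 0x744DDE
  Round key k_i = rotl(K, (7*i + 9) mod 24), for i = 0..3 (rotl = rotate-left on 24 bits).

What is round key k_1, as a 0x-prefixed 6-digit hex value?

K = 0x744DDE
k_0 = rotl(K, (7*0+9) mod 24) = rotl(K, 9) = 0x9BBCE8
k_1 = rotl(K, (7*1+9) mod 24) = rotl(K, 16) = 0xDE744D

0xDE744D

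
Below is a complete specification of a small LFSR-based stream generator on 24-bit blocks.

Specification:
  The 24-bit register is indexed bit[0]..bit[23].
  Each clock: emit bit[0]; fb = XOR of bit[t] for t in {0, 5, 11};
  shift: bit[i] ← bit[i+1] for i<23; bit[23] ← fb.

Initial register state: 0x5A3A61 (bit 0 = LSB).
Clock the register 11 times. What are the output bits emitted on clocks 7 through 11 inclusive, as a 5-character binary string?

10010

reg_0 = 0x5A3A61
clock 1: out=1, reg = 0xAD1D30
clock 2: out=0, reg = 0x568E98
clock 3: out=0, reg = 0xAB474C
clock 4: out=0, reg = 0x55A3A6
clock 5: out=0, reg = 0xAAD1D3
clock 6: out=1, reg = 0xD568E9
clock 7: out=1, reg = 0xEAB474
clock 8: out=0, reg = 0xF55A3A
clock 9: out=0, reg = 0x7AAD1D
clock 10: out=1, reg = 0x3D568E
clock 11: out=0, reg = 0x1EAB47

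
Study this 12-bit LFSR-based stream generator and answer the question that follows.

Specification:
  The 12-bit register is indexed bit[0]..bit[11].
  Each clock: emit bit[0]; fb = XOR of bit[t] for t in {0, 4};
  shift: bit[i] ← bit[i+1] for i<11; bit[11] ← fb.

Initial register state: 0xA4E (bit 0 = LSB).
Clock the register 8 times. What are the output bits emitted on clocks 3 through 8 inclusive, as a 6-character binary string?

reg_0 = 0xA4E
clock 1: out=0, reg = 0x527
clock 2: out=1, reg = 0xA93
clock 3: out=1, reg = 0x549
clock 4: out=1, reg = 0xAA4
clock 5: out=0, reg = 0x552
clock 6: out=0, reg = 0xAA9
clock 7: out=1, reg = 0xD54
clock 8: out=0, reg = 0xEAA

110010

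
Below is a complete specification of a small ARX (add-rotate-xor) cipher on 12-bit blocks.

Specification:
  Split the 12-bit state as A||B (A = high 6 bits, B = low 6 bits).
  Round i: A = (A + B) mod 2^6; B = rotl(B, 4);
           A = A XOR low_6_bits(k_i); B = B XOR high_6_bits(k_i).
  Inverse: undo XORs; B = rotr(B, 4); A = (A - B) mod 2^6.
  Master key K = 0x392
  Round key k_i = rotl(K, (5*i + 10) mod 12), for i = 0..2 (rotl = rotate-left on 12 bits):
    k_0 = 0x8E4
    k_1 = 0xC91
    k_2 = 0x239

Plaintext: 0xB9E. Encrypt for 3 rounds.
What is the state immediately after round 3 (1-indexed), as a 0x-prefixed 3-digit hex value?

s_0 = plaintext = 0xB9E
s_1 = Round(s_0, k_0) = 0xA04
s_2 = Round(s_1, k_1) = 0xF73
s_3 = Round(s_2, k_2) = 0x274

0x274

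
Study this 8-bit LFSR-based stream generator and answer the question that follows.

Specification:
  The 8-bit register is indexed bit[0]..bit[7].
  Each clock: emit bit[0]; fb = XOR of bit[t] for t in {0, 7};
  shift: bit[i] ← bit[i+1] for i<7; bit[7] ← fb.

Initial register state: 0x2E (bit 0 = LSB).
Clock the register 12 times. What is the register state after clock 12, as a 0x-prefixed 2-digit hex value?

0x61

reg_0 = 0x2E
clock 1: out=0, reg = 0x17
clock 2: out=1, reg = 0x8B
clock 3: out=1, reg = 0x45
clock 4: out=1, reg = 0xA2
clock 5: out=0, reg = 0xD1
clock 6: out=1, reg = 0x68
clock 7: out=0, reg = 0x34
clock 8: out=0, reg = 0x1A
clock 9: out=0, reg = 0x0D
clock 10: out=1, reg = 0x86
clock 11: out=0, reg = 0xC3
clock 12: out=1, reg = 0x61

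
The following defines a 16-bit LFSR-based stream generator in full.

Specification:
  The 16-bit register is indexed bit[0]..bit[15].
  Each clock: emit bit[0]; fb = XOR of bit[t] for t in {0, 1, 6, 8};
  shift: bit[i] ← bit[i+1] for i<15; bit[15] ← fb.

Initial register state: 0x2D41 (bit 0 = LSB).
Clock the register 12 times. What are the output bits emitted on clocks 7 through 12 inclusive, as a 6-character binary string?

reg_0 = 0x2D41
clock 1: out=1, reg = 0x96A0
clock 2: out=0, reg = 0x4B50
clock 3: out=0, reg = 0x25A8
clock 4: out=0, reg = 0x92D4
clock 5: out=0, reg = 0xC96A
clock 6: out=0, reg = 0xE4B5
clock 7: out=1, reg = 0xF25A
clock 8: out=0, reg = 0x792D
clock 9: out=1, reg = 0x3C96
clock 10: out=0, reg = 0x9E4B
clock 11: out=1, reg = 0xCF25
clock 12: out=1, reg = 0x6792

101011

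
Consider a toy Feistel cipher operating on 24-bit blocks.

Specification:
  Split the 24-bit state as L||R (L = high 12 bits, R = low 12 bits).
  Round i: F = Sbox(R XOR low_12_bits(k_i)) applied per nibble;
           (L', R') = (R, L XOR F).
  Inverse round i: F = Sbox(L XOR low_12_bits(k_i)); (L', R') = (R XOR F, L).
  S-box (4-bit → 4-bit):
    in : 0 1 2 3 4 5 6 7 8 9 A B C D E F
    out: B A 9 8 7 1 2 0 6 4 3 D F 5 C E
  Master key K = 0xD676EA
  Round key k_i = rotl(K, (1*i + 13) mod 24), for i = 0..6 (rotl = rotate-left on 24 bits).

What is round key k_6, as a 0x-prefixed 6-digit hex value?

0x56B3B7

K = 0xD676EA
k_0 = rotl(K, (1*0+13) mod 24) = rotl(K, 13) = 0xDD5ACE
k_1 = rotl(K, (1*1+13) mod 24) = rotl(K, 14) = 0xBAB59D
k_2 = rotl(K, (1*2+13) mod 24) = rotl(K, 15) = 0x756B3B
k_3 = rotl(K, (1*3+13) mod 24) = rotl(K, 16) = 0xEAD676
k_4 = rotl(K, (1*4+13) mod 24) = rotl(K, 17) = 0xD5ACED
k_5 = rotl(K, (1*5+13) mod 24) = rotl(K, 18) = 0xAB59DB
k_6 = rotl(K, (1*6+13) mod 24) = rotl(K, 19) = 0x56B3B7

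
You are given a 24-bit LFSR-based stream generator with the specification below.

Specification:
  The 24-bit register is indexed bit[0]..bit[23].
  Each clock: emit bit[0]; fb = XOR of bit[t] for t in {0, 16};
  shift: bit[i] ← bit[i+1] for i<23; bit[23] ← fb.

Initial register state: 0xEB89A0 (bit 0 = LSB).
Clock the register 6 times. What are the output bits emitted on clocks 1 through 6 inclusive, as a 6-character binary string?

000001

reg_0 = 0xEB89A0
clock 1: out=0, reg = 0xF5C4D0
clock 2: out=0, reg = 0xFAE268
clock 3: out=0, reg = 0x7D7134
clock 4: out=0, reg = 0xBEB89A
clock 5: out=0, reg = 0x5F5C4D
clock 6: out=1, reg = 0x2FAE26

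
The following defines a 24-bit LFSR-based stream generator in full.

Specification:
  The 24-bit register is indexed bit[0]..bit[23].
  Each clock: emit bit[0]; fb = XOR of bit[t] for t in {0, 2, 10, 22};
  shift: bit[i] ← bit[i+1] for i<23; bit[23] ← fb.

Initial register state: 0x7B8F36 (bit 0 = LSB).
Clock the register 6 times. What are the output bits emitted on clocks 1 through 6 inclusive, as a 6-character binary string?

reg_0 = 0x7B8F36
clock 1: out=0, reg = 0xBDC79B
clock 2: out=1, reg = 0x5EE3CD
clock 3: out=1, reg = 0xAF71E6
clock 4: out=0, reg = 0xD7B8F3
clock 5: out=1, reg = 0x6BDC79
clock 6: out=1, reg = 0xB5EE3C

011011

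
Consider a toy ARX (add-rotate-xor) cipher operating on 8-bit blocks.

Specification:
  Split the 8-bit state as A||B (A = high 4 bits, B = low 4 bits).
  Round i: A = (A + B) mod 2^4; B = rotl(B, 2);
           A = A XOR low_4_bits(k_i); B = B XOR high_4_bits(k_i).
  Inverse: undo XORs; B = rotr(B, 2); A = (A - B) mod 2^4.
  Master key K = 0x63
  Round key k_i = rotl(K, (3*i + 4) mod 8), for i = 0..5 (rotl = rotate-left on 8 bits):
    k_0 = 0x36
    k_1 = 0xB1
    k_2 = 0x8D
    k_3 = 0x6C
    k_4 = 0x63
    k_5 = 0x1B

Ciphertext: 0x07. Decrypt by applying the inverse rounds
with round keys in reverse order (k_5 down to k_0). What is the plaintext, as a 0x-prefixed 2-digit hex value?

0x1C

s_0 = ciphertext = 0x07
s_1 = InvRound(s_0, k_5) = 0x29
s_2 = InvRound(s_1, k_4) = 0x2F
s_3 = InvRound(s_2, k_3) = 0x86
s_4 = InvRound(s_3, k_2) = 0xAB
s_5 = InvRound(s_4, k_1) = 0xB0
s_6 = InvRound(s_5, k_0) = 0x1C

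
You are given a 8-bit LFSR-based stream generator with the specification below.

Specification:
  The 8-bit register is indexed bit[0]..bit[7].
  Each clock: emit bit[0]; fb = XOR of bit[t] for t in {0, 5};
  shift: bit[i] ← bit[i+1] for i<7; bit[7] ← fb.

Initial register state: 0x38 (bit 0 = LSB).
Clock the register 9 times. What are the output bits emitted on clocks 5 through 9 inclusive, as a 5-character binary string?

reg_0 = 0x38
clock 1: out=0, reg = 0x9C
clock 2: out=0, reg = 0x4E
clock 3: out=0, reg = 0x27
clock 4: out=1, reg = 0x13
clock 5: out=1, reg = 0x89
clock 6: out=1, reg = 0xC4
clock 7: out=0, reg = 0x62
clock 8: out=0, reg = 0xB1
clock 9: out=1, reg = 0x58

11001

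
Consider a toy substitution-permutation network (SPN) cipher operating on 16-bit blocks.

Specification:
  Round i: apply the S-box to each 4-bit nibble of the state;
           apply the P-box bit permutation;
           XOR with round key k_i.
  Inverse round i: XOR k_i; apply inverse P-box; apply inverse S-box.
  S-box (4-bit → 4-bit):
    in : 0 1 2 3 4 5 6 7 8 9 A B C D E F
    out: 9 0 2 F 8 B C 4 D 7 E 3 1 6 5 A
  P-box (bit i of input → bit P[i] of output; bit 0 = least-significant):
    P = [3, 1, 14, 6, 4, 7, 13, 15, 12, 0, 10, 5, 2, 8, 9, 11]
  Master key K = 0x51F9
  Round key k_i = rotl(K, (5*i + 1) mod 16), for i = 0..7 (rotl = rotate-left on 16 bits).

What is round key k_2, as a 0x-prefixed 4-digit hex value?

0xCA8F

K = 0x51F9
k_0 = rotl(K, (5*0+1) mod 16) = rotl(K, 1) = 0xA3F2
k_1 = rotl(K, (5*1+1) mod 16) = rotl(K, 6) = 0x7E54
k_2 = rotl(K, (5*2+1) mod 16) = rotl(K, 11) = 0xCA8F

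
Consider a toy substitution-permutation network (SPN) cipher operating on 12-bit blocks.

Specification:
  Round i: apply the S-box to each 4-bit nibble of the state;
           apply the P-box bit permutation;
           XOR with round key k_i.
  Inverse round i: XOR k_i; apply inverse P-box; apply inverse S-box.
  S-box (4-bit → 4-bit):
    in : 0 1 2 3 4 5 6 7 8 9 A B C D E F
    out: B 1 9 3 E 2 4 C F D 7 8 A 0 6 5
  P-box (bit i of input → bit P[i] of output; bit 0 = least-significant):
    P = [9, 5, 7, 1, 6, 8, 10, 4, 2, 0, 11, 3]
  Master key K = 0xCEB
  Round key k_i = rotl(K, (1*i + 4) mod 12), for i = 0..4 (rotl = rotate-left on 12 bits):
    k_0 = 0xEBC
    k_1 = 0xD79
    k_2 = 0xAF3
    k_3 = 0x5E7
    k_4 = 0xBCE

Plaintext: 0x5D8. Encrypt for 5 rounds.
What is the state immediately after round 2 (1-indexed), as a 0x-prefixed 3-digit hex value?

s_0 = plaintext = 0x5D8
s_1 = Round(s_0, k_0) = 0xC1F
s_2 = Round(s_1, k_1) = 0xFB0
s_3 = Round(s_2, k_2) = 0x0C5
s_4 = Round(s_3, k_3) = 0x4DA
s_5 = Round(s_4, k_4) = 0x167

0xFB0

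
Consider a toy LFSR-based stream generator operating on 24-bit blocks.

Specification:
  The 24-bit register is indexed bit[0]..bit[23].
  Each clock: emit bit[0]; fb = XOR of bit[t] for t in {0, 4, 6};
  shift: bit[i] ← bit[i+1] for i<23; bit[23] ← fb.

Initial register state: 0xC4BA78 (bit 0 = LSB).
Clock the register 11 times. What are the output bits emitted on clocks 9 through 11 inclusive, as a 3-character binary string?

reg_0 = 0xC4BA78
clock 1: out=0, reg = 0x625D3C
clock 2: out=0, reg = 0xB12E9E
clock 3: out=0, reg = 0xD8974F
clock 4: out=1, reg = 0x6C4BA7
clock 5: out=1, reg = 0xB625D3
clock 6: out=1, reg = 0xDB12E9
clock 7: out=1, reg = 0x6D8974
clock 8: out=0, reg = 0x36C4BA
clock 9: out=0, reg = 0x9B625D
clock 10: out=1, reg = 0xCDB12E
clock 11: out=0, reg = 0x66D897

010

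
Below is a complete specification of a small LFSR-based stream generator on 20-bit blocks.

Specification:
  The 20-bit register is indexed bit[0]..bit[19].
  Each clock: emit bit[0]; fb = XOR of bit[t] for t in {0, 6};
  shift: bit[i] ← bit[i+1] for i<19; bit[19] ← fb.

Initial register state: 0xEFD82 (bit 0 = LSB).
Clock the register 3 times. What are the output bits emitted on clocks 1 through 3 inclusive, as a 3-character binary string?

reg_0 = 0xEFD82
clock 1: out=0, reg = 0x77EC1
clock 2: out=1, reg = 0x3BF60
clock 3: out=0, reg = 0x9DFB0

010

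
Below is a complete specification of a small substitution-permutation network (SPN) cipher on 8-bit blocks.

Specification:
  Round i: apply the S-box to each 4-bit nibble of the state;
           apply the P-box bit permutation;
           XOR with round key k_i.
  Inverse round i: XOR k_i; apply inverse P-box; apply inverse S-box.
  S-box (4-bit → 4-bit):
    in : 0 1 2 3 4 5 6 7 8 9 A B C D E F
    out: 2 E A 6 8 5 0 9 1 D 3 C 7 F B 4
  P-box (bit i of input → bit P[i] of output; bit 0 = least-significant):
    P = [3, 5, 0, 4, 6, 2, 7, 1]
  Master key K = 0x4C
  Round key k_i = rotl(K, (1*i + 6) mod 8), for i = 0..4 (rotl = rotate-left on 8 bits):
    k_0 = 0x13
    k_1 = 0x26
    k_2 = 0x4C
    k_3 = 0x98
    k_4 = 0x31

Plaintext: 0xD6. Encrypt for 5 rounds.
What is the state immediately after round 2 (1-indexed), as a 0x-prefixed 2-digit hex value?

s_0 = plaintext = 0xD6
s_1 = Round(s_0, k_0) = 0xD5
s_2 = Round(s_1, k_1) = 0xE9
s_3 = Round(s_2, k_2) = 0x13
s_4 = Round(s_3, k_3) = 0x3F
s_5 = Round(s_4, k_4) = 0xB4

0xE9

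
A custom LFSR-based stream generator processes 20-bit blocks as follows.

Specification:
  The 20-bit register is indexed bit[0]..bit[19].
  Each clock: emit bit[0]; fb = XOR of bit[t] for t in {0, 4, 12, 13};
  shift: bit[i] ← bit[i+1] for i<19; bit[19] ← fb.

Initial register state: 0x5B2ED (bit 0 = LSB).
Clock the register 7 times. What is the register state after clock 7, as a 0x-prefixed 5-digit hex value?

0x6AB65

reg_0 = 0x5B2ED
clock 1: out=1, reg = 0xAD976
clock 2: out=0, reg = 0x56CBB
clock 3: out=1, reg = 0xAB65D
clock 4: out=1, reg = 0x55B2E
clock 5: out=0, reg = 0xAAD97
clock 6: out=1, reg = 0xD56CB
clock 7: out=1, reg = 0x6AB65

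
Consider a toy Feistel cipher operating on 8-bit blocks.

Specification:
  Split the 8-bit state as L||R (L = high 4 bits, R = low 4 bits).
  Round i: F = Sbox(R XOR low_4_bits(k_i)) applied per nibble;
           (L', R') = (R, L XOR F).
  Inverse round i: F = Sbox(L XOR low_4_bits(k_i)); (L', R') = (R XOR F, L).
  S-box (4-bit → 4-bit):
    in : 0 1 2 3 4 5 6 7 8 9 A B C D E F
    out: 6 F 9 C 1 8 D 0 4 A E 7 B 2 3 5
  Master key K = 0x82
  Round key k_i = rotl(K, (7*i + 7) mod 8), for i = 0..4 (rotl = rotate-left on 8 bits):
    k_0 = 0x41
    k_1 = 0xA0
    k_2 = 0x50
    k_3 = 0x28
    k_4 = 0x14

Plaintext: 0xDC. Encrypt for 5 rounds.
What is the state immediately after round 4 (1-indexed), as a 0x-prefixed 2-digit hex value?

0x5B

s_0 = plaintext = 0xDC
s_1 = Round(s_0, k_0) = 0xCF
s_2 = Round(s_1, k_1) = 0xF9
s_3 = Round(s_2, k_2) = 0x95
s_4 = Round(s_3, k_3) = 0x5B
s_5 = Round(s_4, k_4) = 0xB0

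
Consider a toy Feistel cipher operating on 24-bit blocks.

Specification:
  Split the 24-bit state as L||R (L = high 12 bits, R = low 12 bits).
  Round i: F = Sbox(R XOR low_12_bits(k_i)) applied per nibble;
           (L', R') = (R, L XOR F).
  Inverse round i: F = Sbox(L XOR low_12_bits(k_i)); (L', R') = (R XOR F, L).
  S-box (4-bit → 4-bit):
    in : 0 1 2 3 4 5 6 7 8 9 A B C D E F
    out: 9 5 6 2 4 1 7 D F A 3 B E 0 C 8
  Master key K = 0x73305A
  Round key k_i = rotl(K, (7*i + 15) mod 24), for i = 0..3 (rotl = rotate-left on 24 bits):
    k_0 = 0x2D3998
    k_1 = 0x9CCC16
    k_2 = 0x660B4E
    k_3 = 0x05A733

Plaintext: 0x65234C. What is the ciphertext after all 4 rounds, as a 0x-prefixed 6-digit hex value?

0x31DD69

s_0 = plaintext = 0x65234C
s_1 = Round(s_0, k_0) = 0x34C556
s_2 = Round(s_1, k_1) = 0x556905
s_3 = Round(s_2, k_2) = 0x90531D
s_4 = Round(s_3, k_3) = 0x31DD69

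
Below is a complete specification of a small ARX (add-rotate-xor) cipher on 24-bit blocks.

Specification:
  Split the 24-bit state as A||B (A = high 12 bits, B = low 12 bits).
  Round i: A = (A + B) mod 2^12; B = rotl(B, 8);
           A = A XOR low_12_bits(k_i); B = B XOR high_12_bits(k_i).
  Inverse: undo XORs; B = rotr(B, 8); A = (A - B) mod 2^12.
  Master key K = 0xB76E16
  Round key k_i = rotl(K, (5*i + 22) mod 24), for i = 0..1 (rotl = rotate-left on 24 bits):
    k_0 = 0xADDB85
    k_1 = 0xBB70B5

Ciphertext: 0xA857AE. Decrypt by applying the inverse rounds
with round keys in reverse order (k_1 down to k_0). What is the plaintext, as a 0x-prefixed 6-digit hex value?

0xEF641B

s_0 = ciphertext = 0xA857AE
s_1 = InvRound(s_0, k_1) = 0x89419C
s_2 = InvRound(s_1, k_0) = 0xEF641B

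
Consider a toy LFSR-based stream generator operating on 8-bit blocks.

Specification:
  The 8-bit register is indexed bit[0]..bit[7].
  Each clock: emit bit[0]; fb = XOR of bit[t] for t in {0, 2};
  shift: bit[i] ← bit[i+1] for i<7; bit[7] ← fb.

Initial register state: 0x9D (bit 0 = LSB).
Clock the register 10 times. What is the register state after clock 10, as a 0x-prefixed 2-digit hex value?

reg_0 = 0x9D
clock 1: out=1, reg = 0x4E
clock 2: out=0, reg = 0xA7
clock 3: out=1, reg = 0x53
clock 4: out=1, reg = 0xA9
clock 5: out=1, reg = 0xD4
clock 6: out=0, reg = 0xEA
clock 7: out=0, reg = 0x75
clock 8: out=1, reg = 0x3A
clock 9: out=0, reg = 0x1D
clock 10: out=1, reg = 0x0E

0x0E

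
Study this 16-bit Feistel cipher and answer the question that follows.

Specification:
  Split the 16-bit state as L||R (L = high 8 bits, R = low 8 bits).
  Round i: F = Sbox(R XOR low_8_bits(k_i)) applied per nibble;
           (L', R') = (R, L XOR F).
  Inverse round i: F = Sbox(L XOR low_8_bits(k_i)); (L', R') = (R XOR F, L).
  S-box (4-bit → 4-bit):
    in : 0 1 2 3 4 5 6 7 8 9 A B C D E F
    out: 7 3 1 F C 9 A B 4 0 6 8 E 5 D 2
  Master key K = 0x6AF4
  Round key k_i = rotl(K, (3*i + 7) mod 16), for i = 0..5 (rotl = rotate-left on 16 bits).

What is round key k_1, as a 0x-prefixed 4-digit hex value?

0xD1AB

K = 0x6AF4
k_0 = rotl(K, (3*0+7) mod 16) = rotl(K, 7) = 0x7A35
k_1 = rotl(K, (3*1+7) mod 16) = rotl(K, 10) = 0xD1AB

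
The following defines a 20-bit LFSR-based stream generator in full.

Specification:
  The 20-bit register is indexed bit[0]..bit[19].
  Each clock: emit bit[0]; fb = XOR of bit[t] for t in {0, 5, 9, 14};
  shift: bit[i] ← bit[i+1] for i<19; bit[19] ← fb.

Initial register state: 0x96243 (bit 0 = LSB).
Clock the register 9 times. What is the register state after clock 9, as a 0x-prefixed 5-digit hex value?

reg_0 = 0x96243
clock 1: out=1, reg = 0xCB121
clock 2: out=1, reg = 0x65890
clock 3: out=0, reg = 0xB2C48
clock 4: out=0, reg = 0x59624
clock 5: out=0, reg = 0x2CB12
clock 6: out=0, reg = 0x16589
clock 7: out=1, reg = 0x0B2C4
clock 8: out=0, reg = 0x85962
clock 9: out=0, reg = 0x42CB1

0x42CB1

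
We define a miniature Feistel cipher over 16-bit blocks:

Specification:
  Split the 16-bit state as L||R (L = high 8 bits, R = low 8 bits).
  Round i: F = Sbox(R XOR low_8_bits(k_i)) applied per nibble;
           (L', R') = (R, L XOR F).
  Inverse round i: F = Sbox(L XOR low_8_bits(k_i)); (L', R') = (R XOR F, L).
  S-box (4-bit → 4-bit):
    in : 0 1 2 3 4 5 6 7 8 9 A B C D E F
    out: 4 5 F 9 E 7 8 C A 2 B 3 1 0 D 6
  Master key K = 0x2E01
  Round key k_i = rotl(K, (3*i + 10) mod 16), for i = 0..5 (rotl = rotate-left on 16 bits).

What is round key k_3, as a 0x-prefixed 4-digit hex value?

0x7009

K = 0x2E01
k_0 = rotl(K, (3*0+10) mod 16) = rotl(K, 10) = 0x04B8
k_1 = rotl(K, (3*1+10) mod 16) = rotl(K, 13) = 0x25C0
k_2 = rotl(K, (3*2+10) mod 16) = rotl(K, 0) = 0x2E01
k_3 = rotl(K, (3*3+10) mod 16) = rotl(K, 3) = 0x7009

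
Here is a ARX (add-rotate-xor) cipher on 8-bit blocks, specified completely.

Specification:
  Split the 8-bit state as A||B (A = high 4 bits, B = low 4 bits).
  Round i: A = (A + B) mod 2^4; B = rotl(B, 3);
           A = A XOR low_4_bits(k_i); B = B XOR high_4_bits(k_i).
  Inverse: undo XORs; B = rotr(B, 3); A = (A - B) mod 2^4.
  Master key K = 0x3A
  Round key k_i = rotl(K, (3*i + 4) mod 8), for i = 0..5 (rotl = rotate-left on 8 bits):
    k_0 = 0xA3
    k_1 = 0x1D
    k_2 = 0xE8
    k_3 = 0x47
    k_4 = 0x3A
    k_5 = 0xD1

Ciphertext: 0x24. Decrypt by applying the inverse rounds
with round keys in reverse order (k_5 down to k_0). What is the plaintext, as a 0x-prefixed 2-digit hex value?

0x02

s_0 = ciphertext = 0x24
s_1 = InvRound(s_0, k_5) = 0x03
s_2 = InvRound(s_1, k_4) = 0xA0
s_3 = InvRound(s_2, k_3) = 0x58
s_4 = InvRound(s_3, k_2) = 0x1C
s_5 = InvRound(s_4, k_1) = 0x1B
s_6 = InvRound(s_5, k_0) = 0x02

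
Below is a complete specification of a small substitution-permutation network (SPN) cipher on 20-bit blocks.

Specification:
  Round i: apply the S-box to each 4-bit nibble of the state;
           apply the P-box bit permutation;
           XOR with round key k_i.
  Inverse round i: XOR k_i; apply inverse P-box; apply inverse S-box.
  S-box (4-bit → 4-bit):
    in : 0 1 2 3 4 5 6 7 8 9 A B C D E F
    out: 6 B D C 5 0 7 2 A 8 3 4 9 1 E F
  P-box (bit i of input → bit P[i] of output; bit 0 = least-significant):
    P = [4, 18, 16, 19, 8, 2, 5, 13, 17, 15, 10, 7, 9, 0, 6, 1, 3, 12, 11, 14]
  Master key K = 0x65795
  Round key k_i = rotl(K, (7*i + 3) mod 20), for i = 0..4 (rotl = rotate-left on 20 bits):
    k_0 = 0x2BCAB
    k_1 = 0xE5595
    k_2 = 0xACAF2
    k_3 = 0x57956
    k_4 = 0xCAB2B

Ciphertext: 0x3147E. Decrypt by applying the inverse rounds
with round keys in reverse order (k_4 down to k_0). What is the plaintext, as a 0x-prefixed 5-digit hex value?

s_0 = ciphertext = 0x3147E
s_1 = InvRound(s_0, k_4) = 0x0661F
s_2 = InvRound(s_1, k_3) = 0x66BD0
s_3 = InvRound(s_2, k_2) = 0x59728
s_4 = InvRound(s_3, k_1) = 0xCA102
s_5 = InvRound(s_4, k_0) = 0x67248

0x67248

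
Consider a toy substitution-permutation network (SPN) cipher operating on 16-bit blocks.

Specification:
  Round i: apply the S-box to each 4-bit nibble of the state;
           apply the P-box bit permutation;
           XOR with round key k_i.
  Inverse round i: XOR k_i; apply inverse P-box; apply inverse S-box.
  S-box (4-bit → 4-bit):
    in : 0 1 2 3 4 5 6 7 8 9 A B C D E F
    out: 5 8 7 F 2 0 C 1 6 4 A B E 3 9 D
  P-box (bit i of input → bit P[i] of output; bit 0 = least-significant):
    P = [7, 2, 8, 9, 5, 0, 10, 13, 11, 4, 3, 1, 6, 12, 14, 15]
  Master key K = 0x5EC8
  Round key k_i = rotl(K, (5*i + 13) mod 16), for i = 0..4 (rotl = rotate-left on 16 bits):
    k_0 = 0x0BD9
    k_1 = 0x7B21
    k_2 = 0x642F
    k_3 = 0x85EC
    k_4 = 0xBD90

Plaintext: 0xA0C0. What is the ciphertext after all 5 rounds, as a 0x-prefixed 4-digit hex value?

0x9901

s_0 = plaintext = 0xA0C0
s_1 = Round(s_0, k_0) = 0xB650
s_2 = Round(s_1, k_1) = 0xEAEB
s_3 = Round(s_2, k_2) = 0xC6D9
s_4 = Round(s_3, k_3) = 0x54C7
s_5 = Round(s_4, k_4) = 0x9901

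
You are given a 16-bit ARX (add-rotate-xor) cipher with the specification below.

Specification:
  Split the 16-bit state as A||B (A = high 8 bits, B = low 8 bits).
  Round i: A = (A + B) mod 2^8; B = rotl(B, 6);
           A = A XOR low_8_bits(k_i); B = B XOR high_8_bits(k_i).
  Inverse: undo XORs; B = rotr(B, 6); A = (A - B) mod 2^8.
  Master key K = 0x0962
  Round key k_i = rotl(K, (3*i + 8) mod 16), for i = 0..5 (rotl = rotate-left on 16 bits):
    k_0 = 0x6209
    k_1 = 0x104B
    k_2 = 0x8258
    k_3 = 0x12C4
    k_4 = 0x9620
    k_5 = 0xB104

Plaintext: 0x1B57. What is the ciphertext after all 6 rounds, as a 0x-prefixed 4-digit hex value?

0x4DC2

s_0 = plaintext = 0x1B57
s_1 = Round(s_0, k_0) = 0x7BB7
s_2 = Round(s_1, k_1) = 0x79FD
s_3 = Round(s_2, k_2) = 0x2EFD
s_4 = Round(s_3, k_3) = 0xEF6D
s_5 = Round(s_4, k_4) = 0x7CCD
s_6 = Round(s_5, k_5) = 0x4DC2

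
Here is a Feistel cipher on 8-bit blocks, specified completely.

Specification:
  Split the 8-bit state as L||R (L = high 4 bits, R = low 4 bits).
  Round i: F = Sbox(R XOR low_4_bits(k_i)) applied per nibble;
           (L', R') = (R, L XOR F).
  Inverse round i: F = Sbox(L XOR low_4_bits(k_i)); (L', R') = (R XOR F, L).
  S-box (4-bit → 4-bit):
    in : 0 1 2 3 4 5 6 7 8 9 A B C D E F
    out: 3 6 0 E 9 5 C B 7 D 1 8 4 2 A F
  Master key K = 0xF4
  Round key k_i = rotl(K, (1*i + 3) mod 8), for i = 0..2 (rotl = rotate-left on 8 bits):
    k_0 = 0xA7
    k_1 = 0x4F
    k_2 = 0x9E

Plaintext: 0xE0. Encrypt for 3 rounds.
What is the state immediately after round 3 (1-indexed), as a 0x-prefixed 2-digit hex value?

0x1A

s_0 = plaintext = 0xE0
s_1 = Round(s_0, k_0) = 0x05
s_2 = Round(s_1, k_1) = 0x51
s_3 = Round(s_2, k_2) = 0x1A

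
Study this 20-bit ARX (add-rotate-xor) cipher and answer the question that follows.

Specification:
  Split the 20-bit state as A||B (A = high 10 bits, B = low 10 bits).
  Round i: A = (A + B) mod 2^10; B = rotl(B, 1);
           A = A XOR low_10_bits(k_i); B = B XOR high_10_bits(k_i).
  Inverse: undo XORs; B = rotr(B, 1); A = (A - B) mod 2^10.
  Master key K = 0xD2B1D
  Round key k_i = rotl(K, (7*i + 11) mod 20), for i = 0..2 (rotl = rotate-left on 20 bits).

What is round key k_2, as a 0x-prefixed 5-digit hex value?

K = 0xD2B1D
k_0 = rotl(K, (7*0+11) mod 20) = rotl(K, 11) = 0x8EE95
k_1 = rotl(K, (7*1+11) mod 20) = rotl(K, 18) = 0x74AC7
k_2 = rotl(K, (7*2+11) mod 20) = rotl(K, 5) = 0x563BA

0x563BA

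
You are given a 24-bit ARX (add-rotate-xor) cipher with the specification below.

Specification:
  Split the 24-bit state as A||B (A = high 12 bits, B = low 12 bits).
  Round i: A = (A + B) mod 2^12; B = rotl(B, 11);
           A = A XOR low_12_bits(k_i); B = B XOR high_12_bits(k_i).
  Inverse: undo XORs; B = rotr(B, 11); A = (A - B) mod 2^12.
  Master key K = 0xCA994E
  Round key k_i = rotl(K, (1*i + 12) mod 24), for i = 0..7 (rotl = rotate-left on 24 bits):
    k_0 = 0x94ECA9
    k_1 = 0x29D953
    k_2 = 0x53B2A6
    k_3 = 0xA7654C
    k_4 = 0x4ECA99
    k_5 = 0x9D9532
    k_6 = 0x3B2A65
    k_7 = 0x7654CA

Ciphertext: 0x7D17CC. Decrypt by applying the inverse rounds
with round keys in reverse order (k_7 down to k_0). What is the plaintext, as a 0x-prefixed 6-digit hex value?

s_0 = ciphertext = 0x7D17CC
s_1 = InvRound(s_0, k_7) = 0x1C9152
s_2 = InvRound(s_1, k_6) = 0x5EC5C0
s_3 = InvRound(s_2, k_5) = 0x8AB833
s_4 = InvRound(s_3, k_4) = 0x8739BF
s_5 = InvRound(s_4, k_3) = 0x5AD792
s_6 = InvRound(s_5, k_2) = 0x1B9552
s_7 = InvRound(s_6, k_1) = 0x94CF9E
s_8 = InvRound(s_7, k_0) = 0x845DA0

0x845DA0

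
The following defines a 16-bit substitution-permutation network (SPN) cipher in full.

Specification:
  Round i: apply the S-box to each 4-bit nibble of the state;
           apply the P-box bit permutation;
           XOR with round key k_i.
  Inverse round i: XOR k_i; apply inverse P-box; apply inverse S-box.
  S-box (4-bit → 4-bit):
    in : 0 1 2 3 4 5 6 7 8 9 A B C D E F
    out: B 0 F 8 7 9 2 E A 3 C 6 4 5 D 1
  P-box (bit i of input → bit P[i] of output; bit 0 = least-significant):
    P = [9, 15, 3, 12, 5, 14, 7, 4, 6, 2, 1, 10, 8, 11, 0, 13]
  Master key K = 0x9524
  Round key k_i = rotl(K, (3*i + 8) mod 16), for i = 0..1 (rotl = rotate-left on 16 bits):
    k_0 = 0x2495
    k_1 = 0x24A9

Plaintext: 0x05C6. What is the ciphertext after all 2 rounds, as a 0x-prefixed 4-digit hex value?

s_0 = plaintext = 0x05C6
s_1 = Round(s_0, k_0) = 0x8955
s_2 = Round(s_1, k_1) = 0x1EDD

0x1EDD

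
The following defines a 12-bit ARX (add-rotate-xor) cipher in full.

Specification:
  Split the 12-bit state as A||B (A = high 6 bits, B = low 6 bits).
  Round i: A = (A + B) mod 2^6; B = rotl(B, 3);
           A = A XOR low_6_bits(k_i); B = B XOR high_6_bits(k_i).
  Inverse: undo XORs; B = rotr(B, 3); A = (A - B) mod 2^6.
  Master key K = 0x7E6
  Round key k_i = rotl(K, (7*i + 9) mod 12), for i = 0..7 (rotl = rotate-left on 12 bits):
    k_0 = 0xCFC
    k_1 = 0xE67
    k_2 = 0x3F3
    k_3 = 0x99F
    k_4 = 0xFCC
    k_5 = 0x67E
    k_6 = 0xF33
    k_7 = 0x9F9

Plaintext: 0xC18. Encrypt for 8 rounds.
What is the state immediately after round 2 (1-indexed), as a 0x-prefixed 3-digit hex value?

0x0FF

s_0 = plaintext = 0xC18
s_1 = Round(s_0, k_0) = 0xD30
s_2 = Round(s_1, k_1) = 0x0FF
s_3 = Round(s_2, k_2) = 0xC70
s_4 = Round(s_3, k_3) = 0xFA0
s_5 = Round(s_4, k_4) = 0x4BB
s_6 = Round(s_5, k_5) = 0xCC6
s_7 = Round(s_6, k_6) = 0x28C
s_8 = Round(s_7, k_7) = 0xBC6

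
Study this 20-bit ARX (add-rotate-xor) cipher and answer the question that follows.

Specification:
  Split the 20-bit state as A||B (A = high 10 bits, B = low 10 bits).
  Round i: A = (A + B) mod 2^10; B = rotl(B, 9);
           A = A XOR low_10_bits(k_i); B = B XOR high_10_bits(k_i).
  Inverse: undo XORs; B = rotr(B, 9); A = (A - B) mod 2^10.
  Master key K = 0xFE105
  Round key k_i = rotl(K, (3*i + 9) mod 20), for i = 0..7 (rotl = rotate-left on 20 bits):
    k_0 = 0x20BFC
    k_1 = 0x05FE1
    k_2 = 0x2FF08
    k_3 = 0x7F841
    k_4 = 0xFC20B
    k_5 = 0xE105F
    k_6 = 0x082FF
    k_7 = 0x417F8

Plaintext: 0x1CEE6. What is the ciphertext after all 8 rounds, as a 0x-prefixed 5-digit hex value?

s_0 = plaintext = 0x1CEE6
s_1 = Round(s_0, k_0) = 0x295F1
s_2 = Round(s_1, k_1) = 0x5DEEF
s_3 = Round(s_2, k_2) = 0xDBBC8
s_4 = Round(s_3, k_3) = 0xDDC1A
s_5 = Round(s_4, k_4) = 0x66BFD
s_6 = Round(s_5, k_5) = 0x7207A
s_7 = Round(s_6, k_6) = 0x2F41D
s_8 = Round(s_7, k_7) = 0xC8B0B

0xC8B0B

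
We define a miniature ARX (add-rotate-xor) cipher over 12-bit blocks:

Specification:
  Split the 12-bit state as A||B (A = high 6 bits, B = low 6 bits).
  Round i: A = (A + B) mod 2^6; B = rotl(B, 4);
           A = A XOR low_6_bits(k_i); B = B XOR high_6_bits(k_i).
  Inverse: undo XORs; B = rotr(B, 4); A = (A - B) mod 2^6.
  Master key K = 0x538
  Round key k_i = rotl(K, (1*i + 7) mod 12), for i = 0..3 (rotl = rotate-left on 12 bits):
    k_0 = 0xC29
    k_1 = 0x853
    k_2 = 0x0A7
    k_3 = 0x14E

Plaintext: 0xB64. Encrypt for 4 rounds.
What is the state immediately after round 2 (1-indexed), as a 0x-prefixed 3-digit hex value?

0x8BF

s_0 = plaintext = 0xB64
s_1 = Round(s_0, k_0) = 0xE39
s_2 = Round(s_1, k_1) = 0x8BF
s_3 = Round(s_2, k_2) = 0x1BD
s_4 = Round(s_3, k_3) = 0x35A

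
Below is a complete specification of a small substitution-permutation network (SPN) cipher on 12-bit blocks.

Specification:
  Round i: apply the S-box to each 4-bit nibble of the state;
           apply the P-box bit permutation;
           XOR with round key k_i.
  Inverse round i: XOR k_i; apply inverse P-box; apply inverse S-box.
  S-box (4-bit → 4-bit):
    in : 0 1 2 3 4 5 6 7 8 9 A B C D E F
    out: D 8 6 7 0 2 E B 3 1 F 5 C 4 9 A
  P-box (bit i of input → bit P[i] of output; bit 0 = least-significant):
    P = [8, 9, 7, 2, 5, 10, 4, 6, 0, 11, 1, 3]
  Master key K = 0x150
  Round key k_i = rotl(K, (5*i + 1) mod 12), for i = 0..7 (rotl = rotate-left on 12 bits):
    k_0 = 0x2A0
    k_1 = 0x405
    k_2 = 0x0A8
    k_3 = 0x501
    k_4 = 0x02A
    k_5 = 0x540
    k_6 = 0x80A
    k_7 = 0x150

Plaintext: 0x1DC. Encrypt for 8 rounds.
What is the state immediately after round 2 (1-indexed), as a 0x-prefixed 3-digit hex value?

s_0 = plaintext = 0x1DC
s_1 = Round(s_0, k_0) = 0x23C
s_2 = Round(s_1, k_1) = 0x8B3
s_3 = Round(s_2, k_2) = 0xB19
s_4 = Round(s_3, k_3) = 0x442
s_5 = Round(s_4, k_4) = 0x2AA
s_6 = Round(s_5, k_5) = 0xAB6
s_7 = Round(s_6, k_6) = 0x2B5
s_8 = Round(s_7, k_7) = 0xB62

0x8B3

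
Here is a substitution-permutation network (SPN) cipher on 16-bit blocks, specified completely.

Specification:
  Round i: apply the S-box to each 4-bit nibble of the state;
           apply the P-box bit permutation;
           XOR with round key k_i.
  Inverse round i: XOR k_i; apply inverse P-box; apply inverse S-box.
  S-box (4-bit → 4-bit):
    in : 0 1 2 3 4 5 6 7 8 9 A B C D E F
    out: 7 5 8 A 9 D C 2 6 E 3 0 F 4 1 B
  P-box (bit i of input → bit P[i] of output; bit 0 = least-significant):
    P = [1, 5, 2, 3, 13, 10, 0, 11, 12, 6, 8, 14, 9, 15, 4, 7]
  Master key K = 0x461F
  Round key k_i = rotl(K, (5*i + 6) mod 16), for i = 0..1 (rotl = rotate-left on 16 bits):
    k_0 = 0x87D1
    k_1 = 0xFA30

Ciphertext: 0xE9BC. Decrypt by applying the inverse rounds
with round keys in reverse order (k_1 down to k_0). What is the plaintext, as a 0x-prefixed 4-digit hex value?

0xA380

s_0 = ciphertext = 0xE9BC
s_1 = InvRound(s_0, k_1) = 0x41B6
s_2 = InvRound(s_1, k_0) = 0xA380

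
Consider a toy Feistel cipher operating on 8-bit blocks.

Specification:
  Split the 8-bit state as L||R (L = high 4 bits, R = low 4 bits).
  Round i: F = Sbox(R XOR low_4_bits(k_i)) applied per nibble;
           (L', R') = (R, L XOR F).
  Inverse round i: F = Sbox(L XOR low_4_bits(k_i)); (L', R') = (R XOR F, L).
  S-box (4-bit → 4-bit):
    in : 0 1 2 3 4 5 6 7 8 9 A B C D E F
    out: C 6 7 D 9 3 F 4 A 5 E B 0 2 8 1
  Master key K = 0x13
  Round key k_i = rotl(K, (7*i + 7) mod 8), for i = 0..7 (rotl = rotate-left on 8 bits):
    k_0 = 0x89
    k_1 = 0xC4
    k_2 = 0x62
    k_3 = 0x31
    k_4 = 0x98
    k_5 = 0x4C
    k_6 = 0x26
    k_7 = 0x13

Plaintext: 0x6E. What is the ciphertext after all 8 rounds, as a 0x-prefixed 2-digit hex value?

s_0 = plaintext = 0x6E
s_1 = Round(s_0, k_0) = 0xE2
s_2 = Round(s_1, k_1) = 0x21
s_3 = Round(s_2, k_2) = 0x1F
s_4 = Round(s_3, k_3) = 0xF9
s_5 = Round(s_4, k_4) = 0x99
s_6 = Round(s_5, k_5) = 0x9A
s_7 = Round(s_6, k_6) = 0xA9
s_8 = Round(s_7, k_7) = 0x94

0x94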